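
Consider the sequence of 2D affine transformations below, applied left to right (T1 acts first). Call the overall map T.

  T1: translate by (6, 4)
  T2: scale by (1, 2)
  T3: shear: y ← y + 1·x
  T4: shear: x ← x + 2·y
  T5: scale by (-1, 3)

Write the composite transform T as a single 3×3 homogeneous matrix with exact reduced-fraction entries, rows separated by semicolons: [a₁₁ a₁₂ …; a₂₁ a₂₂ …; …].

T1 = [1 0 6; 0 1 4; 0 0 1]
T2·T1 = [1 0 6; 0 2 8; 0 0 1]
T3·…·T1 = [1 0 6; 1 2 14; 0 0 1]
T4·…·T1 = [3 4 34; 1 2 14; 0 0 1]
T5·…·T1 = [-3 -4 -34; 3 6 42; 0 0 1]

T = [-3 -4 -34; 3 6 42; 0 0 1]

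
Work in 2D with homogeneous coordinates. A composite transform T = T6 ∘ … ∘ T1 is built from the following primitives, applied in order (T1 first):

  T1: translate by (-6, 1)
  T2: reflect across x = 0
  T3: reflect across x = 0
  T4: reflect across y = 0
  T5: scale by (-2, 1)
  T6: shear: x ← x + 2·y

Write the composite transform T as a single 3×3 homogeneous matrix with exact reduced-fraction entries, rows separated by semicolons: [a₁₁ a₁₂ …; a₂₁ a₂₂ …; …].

T = [-2 -2 10; 0 -1 -1; 0 0 1]

T1 = [1 0 -6; 0 1 1; 0 0 1]
T2·T1 = [-1 0 6; 0 1 1; 0 0 1]
T3·…·T1 = [1 0 -6; 0 1 1; 0 0 1]
T4·…·T1 = [1 0 -6; 0 -1 -1; 0 0 1]
T5·…·T1 = [-2 0 12; 0 -1 -1; 0 0 1]
T6·…·T1 = [-2 -2 10; 0 -1 -1; 0 0 1]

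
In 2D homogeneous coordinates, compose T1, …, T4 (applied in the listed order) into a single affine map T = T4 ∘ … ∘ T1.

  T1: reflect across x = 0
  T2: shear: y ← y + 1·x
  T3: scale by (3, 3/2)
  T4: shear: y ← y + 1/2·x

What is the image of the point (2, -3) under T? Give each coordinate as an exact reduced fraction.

T(p) = (-6, -21/2)

T1 reflect across x = 0: (2, -3) → (-2, -3)
T2 shear: y ← y + 1·x: (-2, -3) → (-2, -5)
T3 scale by (3, 3/2): (-2, -5) → (-6, -15/2)
T4 shear: y ← y + 1/2·x: (-6, -15/2) → (-6, -21/2)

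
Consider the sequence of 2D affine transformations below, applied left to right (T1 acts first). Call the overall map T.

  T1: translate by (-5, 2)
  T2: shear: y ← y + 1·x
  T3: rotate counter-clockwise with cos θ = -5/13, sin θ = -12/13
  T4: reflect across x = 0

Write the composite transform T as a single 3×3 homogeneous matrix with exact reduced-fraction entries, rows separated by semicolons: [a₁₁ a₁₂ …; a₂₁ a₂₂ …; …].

T = [-7/13 -12/13 11/13; -17/13 -5/13 75/13; 0 0 1]

T1 = [1 0 -5; 0 1 2; 0 0 1]
T2·T1 = [1 0 -5; 1 1 -3; 0 0 1]
T3·…·T1 = [7/13 12/13 -11/13; -17/13 -5/13 75/13; 0 0 1]
T4·…·T1 = [-7/13 -12/13 11/13; -17/13 -5/13 75/13; 0 0 1]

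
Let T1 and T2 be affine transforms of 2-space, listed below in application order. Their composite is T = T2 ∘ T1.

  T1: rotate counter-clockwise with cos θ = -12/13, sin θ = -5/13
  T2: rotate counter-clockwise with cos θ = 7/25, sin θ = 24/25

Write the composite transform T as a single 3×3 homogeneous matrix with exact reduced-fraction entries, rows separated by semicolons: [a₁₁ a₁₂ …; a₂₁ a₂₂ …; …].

T1 = [-12/13 5/13 0; -5/13 -12/13 0; 0 0 1]
T2·T1 = [36/325 323/325 0; -323/325 36/325 0; 0 0 1]

T = [36/325 323/325 0; -323/325 36/325 0; 0 0 1]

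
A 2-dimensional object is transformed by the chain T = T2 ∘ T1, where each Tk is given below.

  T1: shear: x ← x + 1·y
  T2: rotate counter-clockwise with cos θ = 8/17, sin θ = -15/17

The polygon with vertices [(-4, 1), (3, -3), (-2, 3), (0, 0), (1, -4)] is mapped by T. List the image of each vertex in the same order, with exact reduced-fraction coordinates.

T1 shear: x ← x + 1·y: (-4, 1) → (-3, 1); (3, -3) → (0, -3); (-2, 3) → (1, 3); (0, 0) → (0, 0); (1, -4) → (-3, -4)
T2 rotate counter-clockwise with cos θ = 8/17, sin θ = -15/17: (-3, 1) → (-9/17, 53/17); (0, -3) → (-45/17, -24/17); (1, 3) → (53/17, 9/17); (0, 0) → (0, 0); (-3, -4) → (-84/17, 13/17)

image vertices: (-9/17, 53/17), (-45/17, -24/17), (53/17, 9/17), (0, 0), (-84/17, 13/17)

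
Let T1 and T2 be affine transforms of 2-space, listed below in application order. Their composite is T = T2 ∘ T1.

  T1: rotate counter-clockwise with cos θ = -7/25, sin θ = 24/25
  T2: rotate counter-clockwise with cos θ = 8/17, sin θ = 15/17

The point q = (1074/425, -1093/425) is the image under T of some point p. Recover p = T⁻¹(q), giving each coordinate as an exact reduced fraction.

T1 = [-7/25 -24/25 0; 24/25 -7/25 0; 0 0 1]
T2·T1 = [-416/425 -87/425 0; 87/425 -416/425 0; 0 0 1]
det M = 1; M⁻¹ = [-416/425 87/425 0; -87/425 -416/425 0; 0 0 1]
M⁻¹ · (1074/425, -1093/425)ᵀ = (-3, 2)ᵀ

p = (-3, 2)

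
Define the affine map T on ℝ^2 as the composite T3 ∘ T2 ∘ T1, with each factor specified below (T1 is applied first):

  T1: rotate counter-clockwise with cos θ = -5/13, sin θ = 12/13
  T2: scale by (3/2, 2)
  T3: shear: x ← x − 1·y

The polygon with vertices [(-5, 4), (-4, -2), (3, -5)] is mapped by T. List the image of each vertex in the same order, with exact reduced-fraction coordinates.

T1 rotate counter-clockwise with cos θ = -5/13, sin θ = 12/13: (-5, 4) → (-23/13, -80/13); (-4, -2) → (44/13, -38/13); (3, -5) → (45/13, 61/13)
T2 scale by (3/2, 2): (-23/13, -80/13) → (-69/26, -160/13); (44/13, -38/13) → (66/13, -76/13); (45/13, 61/13) → (135/26, 122/13)
T3 shear: x ← x − 1·y: (-69/26, -160/13) → (251/26, -160/13); (66/13, -76/13) → (142/13, -76/13); (135/26, 122/13) → (-109/26, 122/13)

image vertices: (251/26, -160/13), (142/13, -76/13), (-109/26, 122/13)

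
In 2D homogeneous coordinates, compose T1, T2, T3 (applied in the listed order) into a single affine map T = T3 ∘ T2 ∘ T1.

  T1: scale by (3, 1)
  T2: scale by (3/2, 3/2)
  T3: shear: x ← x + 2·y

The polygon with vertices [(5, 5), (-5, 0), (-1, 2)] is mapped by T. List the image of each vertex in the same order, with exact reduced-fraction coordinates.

T1 scale by (3, 1): (5, 5) → (15, 5); (-5, 0) → (-15, 0); (-1, 2) → (-3, 2)
T2 scale by (3/2, 3/2): (15, 5) → (45/2, 15/2); (-15, 0) → (-45/2, 0); (-3, 2) → (-9/2, 3)
T3 shear: x ← x + 2·y: (45/2, 15/2) → (75/2, 15/2); (-45/2, 0) → (-45/2, 0); (-9/2, 3) → (3/2, 3)

image vertices: (75/2, 15/2), (-45/2, 0), (3/2, 3)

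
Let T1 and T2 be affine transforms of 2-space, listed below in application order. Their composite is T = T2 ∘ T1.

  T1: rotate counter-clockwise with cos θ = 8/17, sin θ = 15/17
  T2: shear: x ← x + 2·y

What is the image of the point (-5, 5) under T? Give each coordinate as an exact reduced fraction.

T1 rotate counter-clockwise with cos θ = 8/17, sin θ = 15/17: (-5, 5) → (-115/17, -35/17)
T2 shear: x ← x + 2·y: (-115/17, -35/17) → (-185/17, -35/17)

T(p) = (-185/17, -35/17)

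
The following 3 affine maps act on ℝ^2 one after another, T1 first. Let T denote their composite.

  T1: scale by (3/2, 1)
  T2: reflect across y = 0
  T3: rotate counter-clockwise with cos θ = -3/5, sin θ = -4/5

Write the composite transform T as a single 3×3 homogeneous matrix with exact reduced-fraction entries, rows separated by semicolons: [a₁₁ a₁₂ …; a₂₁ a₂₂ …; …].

T1 = [3/2 0 0; 0 1 0; 0 0 1]
T2·T1 = [3/2 0 0; 0 -1 0; 0 0 1]
T3·…·T1 = [-9/10 -4/5 0; -6/5 3/5 0; 0 0 1]

T = [-9/10 -4/5 0; -6/5 3/5 0; 0 0 1]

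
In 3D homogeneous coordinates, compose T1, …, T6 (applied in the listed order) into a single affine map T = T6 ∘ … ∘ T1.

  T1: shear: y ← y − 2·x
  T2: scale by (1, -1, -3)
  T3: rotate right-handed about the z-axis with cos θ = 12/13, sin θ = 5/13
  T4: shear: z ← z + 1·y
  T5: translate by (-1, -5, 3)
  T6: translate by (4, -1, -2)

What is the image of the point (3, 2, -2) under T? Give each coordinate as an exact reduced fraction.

T1 shear: y ← y − 2·x: (3, 2, -2) → (3, -4, -2)
T2 scale by (1, -1, -3): (3, -4, -2) → (3, 4, 6)
T3 rotate right-handed about the z-axis with cos θ = 12/13, sin θ = 5/13: (3, 4, 6) → (16/13, 63/13, 6)
T4 shear: z ← z + 1·y: (16/13, 63/13, 6) → (16/13, 63/13, 141/13)
T5 translate by (-1, -5, 3): (16/13, 63/13, 141/13) → (3/13, -2/13, 180/13)
T6 translate by (4, -1, -2): (3/13, -2/13, 180/13) → (55/13, -15/13, 154/13)

T(p) = (55/13, -15/13, 154/13)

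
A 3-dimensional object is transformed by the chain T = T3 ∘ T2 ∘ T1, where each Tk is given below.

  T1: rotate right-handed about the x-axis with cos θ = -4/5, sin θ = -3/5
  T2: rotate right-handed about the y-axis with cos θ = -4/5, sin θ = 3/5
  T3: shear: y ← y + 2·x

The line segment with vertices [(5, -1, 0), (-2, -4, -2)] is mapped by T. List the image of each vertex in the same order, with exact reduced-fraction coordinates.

T1 rotate right-handed about the x-axis with cos θ = -4/5, sin θ = -3/5: (5, -1, 0) → (5, 4/5, 3/5); (-2, -4, -2) → (-2, 2, 4)
T2 rotate right-handed about the y-axis with cos θ = -4/5, sin θ = 3/5: (5, 4/5, 3/5) → (-91/25, 4/5, -87/25); (-2, 2, 4) → (4, 2, -2)
T3 shear: y ← y + 2·x: (-91/25, 4/5, -87/25) → (-91/25, -162/25, -87/25); (4, 2, -2) → (4, 10, -2)

image vertices: (-91/25, -162/25, -87/25), (4, 10, -2)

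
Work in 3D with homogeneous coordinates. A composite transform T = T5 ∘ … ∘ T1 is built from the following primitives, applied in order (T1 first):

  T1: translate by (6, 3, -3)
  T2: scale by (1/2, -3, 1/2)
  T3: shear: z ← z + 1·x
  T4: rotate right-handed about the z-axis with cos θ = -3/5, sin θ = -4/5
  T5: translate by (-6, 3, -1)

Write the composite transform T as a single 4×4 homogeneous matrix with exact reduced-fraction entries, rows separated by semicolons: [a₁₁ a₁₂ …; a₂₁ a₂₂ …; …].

T1 = [1 0 0 6; 0 1 0 3; 0 0 1 -3; 0 0 0 1]
T2·T1 = [1/2 0 0 3; 0 -3 0 -9; 0 0 1/2 -3/2; 0 0 0 1]
T3·…·T1 = [1/2 0 0 3; 0 -3 0 -9; 1/2 0 1/2 3/2; 0 0 0 1]
T4·…·T1 = [-3/10 -12/5 0 -9; -2/5 9/5 0 3; 1/2 0 1/2 3/2; 0 0 0 1]
T5·…·T1 = [-3/10 -12/5 0 -15; -2/5 9/5 0 6; 1/2 0 1/2 1/2; 0 0 0 1]

T = [-3/10 -12/5 0 -15; -2/5 9/5 0 6; 1/2 0 1/2 1/2; 0 0 0 1]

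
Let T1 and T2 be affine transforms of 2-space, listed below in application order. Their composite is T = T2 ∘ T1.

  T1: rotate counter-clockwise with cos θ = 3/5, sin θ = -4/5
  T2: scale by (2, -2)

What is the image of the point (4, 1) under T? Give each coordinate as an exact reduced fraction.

T(p) = (32/5, 26/5)

T1 rotate counter-clockwise with cos θ = 3/5, sin θ = -4/5: (4, 1) → (16/5, -13/5)
T2 scale by (2, -2): (16/5, -13/5) → (32/5, 26/5)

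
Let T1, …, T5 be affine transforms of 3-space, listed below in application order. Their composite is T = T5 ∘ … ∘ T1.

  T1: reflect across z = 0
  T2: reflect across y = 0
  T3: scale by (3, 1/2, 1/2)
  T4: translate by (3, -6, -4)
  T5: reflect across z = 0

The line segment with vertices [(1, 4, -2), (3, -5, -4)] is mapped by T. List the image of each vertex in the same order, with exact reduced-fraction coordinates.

T1 reflect across z = 0: (1, 4, -2) → (1, 4, 2); (3, -5, -4) → (3, -5, 4)
T2 reflect across y = 0: (1, 4, 2) → (1, -4, 2); (3, -5, 4) → (3, 5, 4)
T3 scale by (3, 1/2, 1/2): (1, -4, 2) → (3, -2, 1); (3, 5, 4) → (9, 5/2, 2)
T4 translate by (3, -6, -4): (3, -2, 1) → (6, -8, -3); (9, 5/2, 2) → (12, -7/2, -2)
T5 reflect across z = 0: (6, -8, -3) → (6, -8, 3); (12, -7/2, -2) → (12, -7/2, 2)

image vertices: (6, -8, 3), (12, -7/2, 2)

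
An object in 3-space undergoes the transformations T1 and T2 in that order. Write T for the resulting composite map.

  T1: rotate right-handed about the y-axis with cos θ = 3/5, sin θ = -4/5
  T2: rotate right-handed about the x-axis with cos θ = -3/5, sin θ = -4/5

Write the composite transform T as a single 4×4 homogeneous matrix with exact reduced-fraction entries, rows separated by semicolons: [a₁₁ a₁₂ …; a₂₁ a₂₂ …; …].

T1 = [3/5 0 -4/5 0; 0 1 0 0; 4/5 0 3/5 0; 0 0 0 1]
T2·T1 = [3/5 0 -4/5 0; 16/25 -3/5 12/25 0; -12/25 -4/5 -9/25 0; 0 0 0 1]

T = [3/5 0 -4/5 0; 16/25 -3/5 12/25 0; -12/25 -4/5 -9/25 0; 0 0 0 1]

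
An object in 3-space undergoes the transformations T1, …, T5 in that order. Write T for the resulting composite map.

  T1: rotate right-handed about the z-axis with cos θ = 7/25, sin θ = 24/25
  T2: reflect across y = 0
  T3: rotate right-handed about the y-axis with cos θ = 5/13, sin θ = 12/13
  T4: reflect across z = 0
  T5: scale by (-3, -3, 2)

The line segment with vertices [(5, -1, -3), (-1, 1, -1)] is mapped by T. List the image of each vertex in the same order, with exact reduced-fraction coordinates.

image vertices: (363/65, 339/25, 2166/325), (21/5, -51/25, -38/25)

T1 rotate right-handed about the z-axis with cos θ = 7/25, sin θ = 24/25: (5, -1, -3) → (59/25, 113/25, -3); (-1, 1, -1) → (-31/25, -17/25, -1)
T2 reflect across y = 0: (59/25, 113/25, -3) → (59/25, -113/25, -3); (-31/25, -17/25, -1) → (-31/25, 17/25, -1)
T3 rotate right-handed about the y-axis with cos θ = 5/13, sin θ = 12/13: (59/25, -113/25, -3) → (-121/65, -113/25, -1083/325); (-31/25, 17/25, -1) → (-7/5, 17/25, 19/25)
T4 reflect across z = 0: (-121/65, -113/25, -1083/325) → (-121/65, -113/25, 1083/325); (-7/5, 17/25, 19/25) → (-7/5, 17/25, -19/25)
T5 scale by (-3, -3, 2): (-121/65, -113/25, 1083/325) → (363/65, 339/25, 2166/325); (-7/5, 17/25, -19/25) → (21/5, -51/25, -38/25)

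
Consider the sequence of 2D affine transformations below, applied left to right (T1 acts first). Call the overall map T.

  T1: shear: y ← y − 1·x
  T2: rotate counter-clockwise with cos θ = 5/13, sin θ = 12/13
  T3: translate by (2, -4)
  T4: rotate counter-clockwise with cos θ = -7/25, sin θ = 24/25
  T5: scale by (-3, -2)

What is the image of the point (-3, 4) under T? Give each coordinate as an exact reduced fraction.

T1 shear: y ← y − 1·x: (-3, 4) → (-3, 7)
T2 rotate counter-clockwise with cos θ = 5/13, sin θ = 12/13: (-3, 7) → (-99/13, -1/13)
T3 translate by (2, -4): (-99/13, -1/13) → (-73/13, -53/13)
T4 rotate counter-clockwise with cos θ = -7/25, sin θ = 24/25: (-73/13, -53/13) → (1783/325, -1381/325)
T5 scale by (-3, -2): (1783/325, -1381/325) → (-5349/325, 2762/325)

T(p) = (-5349/325, 2762/325)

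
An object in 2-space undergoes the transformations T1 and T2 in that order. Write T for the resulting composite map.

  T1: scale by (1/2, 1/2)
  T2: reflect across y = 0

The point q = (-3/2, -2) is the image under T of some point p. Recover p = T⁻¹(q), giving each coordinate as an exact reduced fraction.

T1 = [1/2 0 0; 0 1/2 0; 0 0 1]
T2·T1 = [1/2 0 0; 0 -1/2 0; 0 0 1]
det M = -1/4; M⁻¹ = [2 0 0; 0 -2 0; 0 0 1]
M⁻¹ · (-3/2, -2)ᵀ = (-3, 4)ᵀ

p = (-3, 4)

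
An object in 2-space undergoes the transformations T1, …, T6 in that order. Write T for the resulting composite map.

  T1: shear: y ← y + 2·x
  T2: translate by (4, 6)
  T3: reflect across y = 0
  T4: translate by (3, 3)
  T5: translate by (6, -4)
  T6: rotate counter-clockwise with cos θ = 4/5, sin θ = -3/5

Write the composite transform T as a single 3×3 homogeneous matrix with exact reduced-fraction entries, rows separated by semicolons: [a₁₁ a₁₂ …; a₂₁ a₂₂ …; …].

T = [-2/5 -3/5 31/5; -11/5 -4/5 -67/5; 0 0 1]

T1 = [1 0 0; 2 1 0; 0 0 1]
T2·T1 = [1 0 4; 2 1 6; 0 0 1]
T3·…·T1 = [1 0 4; -2 -1 -6; 0 0 1]
T4·…·T1 = [1 0 7; -2 -1 -3; 0 0 1]
T5·…·T1 = [1 0 13; -2 -1 -7; 0 0 1]
T6·…·T1 = [-2/5 -3/5 31/5; -11/5 -4/5 -67/5; 0 0 1]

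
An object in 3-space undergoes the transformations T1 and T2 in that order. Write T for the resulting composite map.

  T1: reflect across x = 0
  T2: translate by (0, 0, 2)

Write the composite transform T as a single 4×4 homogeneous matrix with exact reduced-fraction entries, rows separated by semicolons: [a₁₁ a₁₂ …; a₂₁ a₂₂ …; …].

T1 = [-1 0 0 0; 0 1 0 0; 0 0 1 0; 0 0 0 1]
T2·T1 = [-1 0 0 0; 0 1 0 0; 0 0 1 2; 0 0 0 1]

T = [-1 0 0 0; 0 1 0 0; 0 0 1 2; 0 0 0 1]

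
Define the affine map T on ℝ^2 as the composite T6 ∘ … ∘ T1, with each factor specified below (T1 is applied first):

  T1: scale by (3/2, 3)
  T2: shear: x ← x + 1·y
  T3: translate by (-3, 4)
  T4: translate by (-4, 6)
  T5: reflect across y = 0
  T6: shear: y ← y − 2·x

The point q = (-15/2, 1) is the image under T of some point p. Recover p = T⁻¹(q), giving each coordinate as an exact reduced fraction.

p = (-3, 4/3)

T1 = [3/2 0 0; 0 3 0; 0 0 1]
T2·T1 = [3/2 3 0; 0 3 0; 0 0 1]
T3·…·T1 = [3/2 3 -3; 0 3 4; 0 0 1]
T4·…·T1 = [3/2 3 -7; 0 3 10; 0 0 1]
T5·…·T1 = [3/2 3 -7; 0 -3 -10; 0 0 1]
T6·…·T1 = [3/2 3 -7; -3 -9 4; 0 0 1]
det M = -9/2; M⁻¹ = [2 2/3 34/3; -2/3 -1/3 -10/3; 0 0 1]
M⁻¹ · (-15/2, 1)ᵀ = (-3, 4/3)ᵀ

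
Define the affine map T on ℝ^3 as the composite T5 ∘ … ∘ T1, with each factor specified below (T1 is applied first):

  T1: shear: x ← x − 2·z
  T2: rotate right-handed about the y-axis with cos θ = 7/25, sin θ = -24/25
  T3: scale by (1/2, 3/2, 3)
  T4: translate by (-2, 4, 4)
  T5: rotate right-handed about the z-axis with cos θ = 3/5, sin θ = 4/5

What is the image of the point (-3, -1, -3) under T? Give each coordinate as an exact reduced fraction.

T(p) = (-521/250, 347/250, 253/25)

T1 shear: x ← x − 2·z: (-3, -1, -3) → (3, -1, -3)
T2 rotate right-handed about the y-axis with cos θ = 7/25, sin θ = -24/25: (3, -1, -3) → (93/25, -1, 51/25)
T3 scale by (1/2, 3/2, 3): (93/25, -1, 51/25) → (93/50, -3/2, 153/25)
T4 translate by (-2, 4, 4): (93/50, -3/2, 153/25) → (-7/50, 5/2, 253/25)
T5 rotate right-handed about the z-axis with cos θ = 3/5, sin θ = 4/5: (-7/50, 5/2, 253/25) → (-521/250, 347/250, 253/25)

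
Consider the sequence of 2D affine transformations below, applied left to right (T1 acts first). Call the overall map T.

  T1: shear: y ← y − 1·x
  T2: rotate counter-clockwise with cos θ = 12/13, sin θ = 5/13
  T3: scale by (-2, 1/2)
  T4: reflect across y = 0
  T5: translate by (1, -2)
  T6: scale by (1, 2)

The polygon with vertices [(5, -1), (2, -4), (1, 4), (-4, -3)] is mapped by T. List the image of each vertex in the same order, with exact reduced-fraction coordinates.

T1 shear: y ← y − 1·x: (5, -1) → (5, -6); (2, -4) → (2, -6); (1, 4) → (1, 3); (-4, -3) → (-4, 1)
T2 rotate counter-clockwise with cos θ = 12/13, sin θ = 5/13: (5, -6) → (90/13, -47/13); (2, -6) → (54/13, -62/13); (1, 3) → (-3/13, 41/13); (-4, 1) → (-53/13, -8/13)
T3 scale by (-2, 1/2): (90/13, -47/13) → (-180/13, -47/26); (54/13, -62/13) → (-108/13, -31/13); (-3/13, 41/13) → (6/13, 41/26); (-53/13, -8/13) → (106/13, -4/13)
T4 reflect across y = 0: (-180/13, -47/26) → (-180/13, 47/26); (-108/13, -31/13) → (-108/13, 31/13); (6/13, 41/26) → (6/13, -41/26); (106/13, -4/13) → (106/13, 4/13)
T5 translate by (1, -2): (-180/13, 47/26) → (-167/13, -5/26); (-108/13, 31/13) → (-95/13, 5/13); (6/13, -41/26) → (19/13, -93/26); (106/13, 4/13) → (119/13, -22/13)
T6 scale by (1, 2): (-167/13, -5/26) → (-167/13, -5/13); (-95/13, 5/13) → (-95/13, 10/13); (19/13, -93/26) → (19/13, -93/13); (119/13, -22/13) → (119/13, -44/13)

image vertices: (-167/13, -5/13), (-95/13, 10/13), (19/13, -93/13), (119/13, -44/13)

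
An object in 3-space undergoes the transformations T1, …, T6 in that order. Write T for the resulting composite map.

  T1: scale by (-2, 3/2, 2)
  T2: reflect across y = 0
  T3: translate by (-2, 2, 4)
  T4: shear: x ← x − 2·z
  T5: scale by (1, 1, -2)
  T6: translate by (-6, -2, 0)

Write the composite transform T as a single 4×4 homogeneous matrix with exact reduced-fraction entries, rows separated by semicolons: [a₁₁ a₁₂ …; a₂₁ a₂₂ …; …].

T = [-2 0 -4 -16; 0 -3/2 0 0; 0 0 -4 -8; 0 0 0 1]

T1 = [-2 0 0 0; 0 3/2 0 0; 0 0 2 0; 0 0 0 1]
T2·T1 = [-2 0 0 0; 0 -3/2 0 0; 0 0 2 0; 0 0 0 1]
T3·…·T1 = [-2 0 0 -2; 0 -3/2 0 2; 0 0 2 4; 0 0 0 1]
T4·…·T1 = [-2 0 -4 -10; 0 -3/2 0 2; 0 0 2 4; 0 0 0 1]
T5·…·T1 = [-2 0 -4 -10; 0 -3/2 0 2; 0 0 -4 -8; 0 0 0 1]
T6·…·T1 = [-2 0 -4 -16; 0 -3/2 0 0; 0 0 -4 -8; 0 0 0 1]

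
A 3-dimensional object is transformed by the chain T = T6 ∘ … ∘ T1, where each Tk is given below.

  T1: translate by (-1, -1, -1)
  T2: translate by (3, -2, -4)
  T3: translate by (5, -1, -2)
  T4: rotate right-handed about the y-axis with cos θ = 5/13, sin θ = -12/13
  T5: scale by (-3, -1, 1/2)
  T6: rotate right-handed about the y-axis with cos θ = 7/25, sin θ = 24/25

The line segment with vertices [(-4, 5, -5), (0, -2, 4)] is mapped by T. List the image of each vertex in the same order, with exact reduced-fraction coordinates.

T1 translate by (-1, -1, -1): (-4, 5, -5) → (-5, 4, -6); (0, -2, 4) → (-1, -3, 3)
T2 translate by (3, -2, -4): (-5, 4, -6) → (-2, 2, -10); (-1, -3, 3) → (2, -5, -1)
T3 translate by (5, -1, -2): (-2, 2, -10) → (3, 1, -12); (2, -5, -1) → (7, -6, -3)
T4 rotate right-handed about the y-axis with cos θ = 5/13, sin θ = -12/13: (3, 1, -12) → (159/13, 1, -24/13); (7, -6, -3) → (71/13, -6, 69/13)
T5 scale by (-3, -1, 1/2): (159/13, 1, -24/13) → (-477/13, -1, -12/13); (71/13, -6, 69/13) → (-213/13, 6, 69/26)
T6 rotate right-handed about the y-axis with cos θ = 7/25, sin θ = 24/25: (-477/13, -1, -12/13) → (-279/25, -1, 11364/325); (-213/13, 6, 69/26) → (-51/25, 6, 10707/650)

image vertices: (-279/25, -1, 11364/325), (-51/25, 6, 10707/650)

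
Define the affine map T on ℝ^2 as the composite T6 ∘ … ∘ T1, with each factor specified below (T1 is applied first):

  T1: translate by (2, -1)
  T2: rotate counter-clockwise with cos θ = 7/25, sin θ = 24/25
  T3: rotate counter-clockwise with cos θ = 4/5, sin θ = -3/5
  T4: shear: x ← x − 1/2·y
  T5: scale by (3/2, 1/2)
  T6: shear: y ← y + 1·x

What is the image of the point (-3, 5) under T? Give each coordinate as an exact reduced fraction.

T1 translate by (2, -1): (-3, 5) → (-1, 4)
T2 rotate counter-clockwise with cos θ = 7/25, sin θ = 24/25: (-1, 4) → (-103/25, 4/25)
T3 rotate counter-clockwise with cos θ = 4/5, sin θ = -3/5: (-103/25, 4/25) → (-16/5, 13/5)
T4 shear: x ← x − 1/2·y: (-16/5, 13/5) → (-9/2, 13/5)
T5 scale by (3/2, 1/2): (-9/2, 13/5) → (-27/4, 13/10)
T6 shear: y ← y + 1·x: (-27/4, 13/10) → (-27/4, -109/20)

T(p) = (-27/4, -109/20)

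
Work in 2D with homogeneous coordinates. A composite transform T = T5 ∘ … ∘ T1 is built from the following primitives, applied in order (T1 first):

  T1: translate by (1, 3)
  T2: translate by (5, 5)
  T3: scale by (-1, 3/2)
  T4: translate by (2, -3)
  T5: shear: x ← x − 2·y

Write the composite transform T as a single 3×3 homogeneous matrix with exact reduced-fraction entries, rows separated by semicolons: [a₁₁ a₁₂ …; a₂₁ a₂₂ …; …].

T1 = [1 0 1; 0 1 3; 0 0 1]
T2·T1 = [1 0 6; 0 1 8; 0 0 1]
T3·…·T1 = [-1 0 -6; 0 3/2 12; 0 0 1]
T4·…·T1 = [-1 0 -4; 0 3/2 9; 0 0 1]
T5·…·T1 = [-1 -3 -22; 0 3/2 9; 0 0 1]

T = [-1 -3 -22; 0 3/2 9; 0 0 1]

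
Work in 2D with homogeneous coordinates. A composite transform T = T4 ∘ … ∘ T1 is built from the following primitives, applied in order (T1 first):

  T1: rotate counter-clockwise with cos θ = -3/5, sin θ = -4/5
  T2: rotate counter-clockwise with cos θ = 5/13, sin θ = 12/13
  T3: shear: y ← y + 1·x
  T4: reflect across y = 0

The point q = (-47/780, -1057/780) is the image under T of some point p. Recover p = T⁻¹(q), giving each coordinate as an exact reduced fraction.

p = (-5/4, 2/3)

T1 = [-3/5 4/5 0; -4/5 -3/5 0; 0 0 1]
T2·T1 = [33/65 56/65 0; -56/65 33/65 0; 0 0 1]
T3·…·T1 = [33/65 56/65 0; -23/65 89/65 0; 0 0 1]
T4·…·T1 = [33/65 56/65 0; 23/65 -89/65 0; 0 0 1]
det M = -1; M⁻¹ = [89/65 56/65 0; 23/65 -33/65 0; 0 0 1]
M⁻¹ · (-47/780, -1057/780)ᵀ = (-5/4, 2/3)ᵀ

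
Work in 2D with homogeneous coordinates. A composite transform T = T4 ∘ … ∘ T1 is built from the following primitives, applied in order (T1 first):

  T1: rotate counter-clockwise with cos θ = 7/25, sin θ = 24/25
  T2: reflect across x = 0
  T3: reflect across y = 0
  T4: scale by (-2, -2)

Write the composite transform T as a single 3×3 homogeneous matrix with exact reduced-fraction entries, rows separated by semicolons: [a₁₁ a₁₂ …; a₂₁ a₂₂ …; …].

T = [14/25 -48/25 0; 48/25 14/25 0; 0 0 1]

T1 = [7/25 -24/25 0; 24/25 7/25 0; 0 0 1]
T2·T1 = [-7/25 24/25 0; 24/25 7/25 0; 0 0 1]
T3·…·T1 = [-7/25 24/25 0; -24/25 -7/25 0; 0 0 1]
T4·…·T1 = [14/25 -48/25 0; 48/25 14/25 0; 0 0 1]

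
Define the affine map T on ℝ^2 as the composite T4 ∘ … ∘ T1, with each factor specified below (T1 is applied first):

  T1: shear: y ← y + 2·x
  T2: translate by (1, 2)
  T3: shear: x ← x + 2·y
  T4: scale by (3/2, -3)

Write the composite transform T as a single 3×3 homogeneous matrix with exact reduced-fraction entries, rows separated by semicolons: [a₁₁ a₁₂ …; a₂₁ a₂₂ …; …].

T1 = [1 0 0; 2 1 0; 0 0 1]
T2·T1 = [1 0 1; 2 1 2; 0 0 1]
T3·…·T1 = [5 2 5; 2 1 2; 0 0 1]
T4·…·T1 = [15/2 3 15/2; -6 -3 -6; 0 0 1]

T = [15/2 3 15/2; -6 -3 -6; 0 0 1]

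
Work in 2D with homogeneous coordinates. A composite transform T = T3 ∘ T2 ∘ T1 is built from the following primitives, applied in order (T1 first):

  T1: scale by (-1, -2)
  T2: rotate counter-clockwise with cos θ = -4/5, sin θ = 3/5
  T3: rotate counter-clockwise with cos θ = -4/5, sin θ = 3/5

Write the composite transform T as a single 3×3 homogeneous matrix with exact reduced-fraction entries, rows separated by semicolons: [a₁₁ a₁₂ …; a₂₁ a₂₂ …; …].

T1 = [-1 0 0; 0 -2 0; 0 0 1]
T2·T1 = [4/5 6/5 0; -3/5 8/5 0; 0 0 1]
T3·…·T1 = [-7/25 -48/25 0; 24/25 -14/25 0; 0 0 1]

T = [-7/25 -48/25 0; 24/25 -14/25 0; 0 0 1]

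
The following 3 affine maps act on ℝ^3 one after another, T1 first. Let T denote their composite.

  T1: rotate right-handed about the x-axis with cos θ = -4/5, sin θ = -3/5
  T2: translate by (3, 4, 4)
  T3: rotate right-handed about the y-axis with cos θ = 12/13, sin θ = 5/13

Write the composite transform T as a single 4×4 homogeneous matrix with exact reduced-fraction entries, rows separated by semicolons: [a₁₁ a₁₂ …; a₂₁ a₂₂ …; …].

T = [12/13 -3/13 -4/13 56/13; 0 -4/5 3/5 4; -5/13 -36/65 -48/65 33/13; 0 0 0 1]

T1 = [1 0 0 0; 0 -4/5 3/5 0; 0 -3/5 -4/5 0; 0 0 0 1]
T2·T1 = [1 0 0 3; 0 -4/5 3/5 4; 0 -3/5 -4/5 4; 0 0 0 1]
T3·…·T1 = [12/13 -3/13 -4/13 56/13; 0 -4/5 3/5 4; -5/13 -36/65 -48/65 33/13; 0 0 0 1]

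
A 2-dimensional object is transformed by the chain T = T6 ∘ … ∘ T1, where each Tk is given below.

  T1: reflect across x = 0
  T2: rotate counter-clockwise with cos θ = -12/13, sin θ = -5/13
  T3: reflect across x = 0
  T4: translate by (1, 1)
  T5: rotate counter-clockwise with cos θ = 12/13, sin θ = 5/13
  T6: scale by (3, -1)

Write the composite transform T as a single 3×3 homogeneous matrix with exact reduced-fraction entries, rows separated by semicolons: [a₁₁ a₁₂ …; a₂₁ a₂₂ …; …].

T1 = [-1 0 0; 0 1 0; 0 0 1]
T2·T1 = [12/13 5/13 0; 5/13 -12/13 0; 0 0 1]
T3·…·T1 = [-12/13 -5/13 0; 5/13 -12/13 0; 0 0 1]
T4·…·T1 = [-12/13 -5/13 1; 5/13 -12/13 1; 0 0 1]
T5·…·T1 = [-1 0 7/13; 0 -1 17/13; 0 0 1]
T6·…·T1 = [-3 0 21/13; 0 1 -17/13; 0 0 1]

T = [-3 0 21/13; 0 1 -17/13; 0 0 1]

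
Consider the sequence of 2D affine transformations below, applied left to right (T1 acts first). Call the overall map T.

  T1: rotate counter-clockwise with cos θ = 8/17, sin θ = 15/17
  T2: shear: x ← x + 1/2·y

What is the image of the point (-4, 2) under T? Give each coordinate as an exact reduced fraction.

T1 rotate counter-clockwise with cos θ = 8/17, sin θ = 15/17: (-4, 2) → (-62/17, -44/17)
T2 shear: x ← x + 1/2·y: (-62/17, -44/17) → (-84/17, -44/17)

T(p) = (-84/17, -44/17)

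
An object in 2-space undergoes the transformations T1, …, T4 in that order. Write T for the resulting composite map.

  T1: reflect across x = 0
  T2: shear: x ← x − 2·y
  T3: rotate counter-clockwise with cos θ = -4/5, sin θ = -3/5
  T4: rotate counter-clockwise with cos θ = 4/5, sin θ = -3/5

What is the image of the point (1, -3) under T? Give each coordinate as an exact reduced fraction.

T(p) = (-5, 3)

T1 reflect across x = 0: (1, -3) → (-1, -3)
T2 shear: x ← x − 2·y: (-1, -3) → (5, -3)
T3 rotate counter-clockwise with cos θ = -4/5, sin θ = -3/5: (5, -3) → (-29/5, -3/5)
T4 rotate counter-clockwise with cos θ = 4/5, sin θ = -3/5: (-29/5, -3/5) → (-5, 3)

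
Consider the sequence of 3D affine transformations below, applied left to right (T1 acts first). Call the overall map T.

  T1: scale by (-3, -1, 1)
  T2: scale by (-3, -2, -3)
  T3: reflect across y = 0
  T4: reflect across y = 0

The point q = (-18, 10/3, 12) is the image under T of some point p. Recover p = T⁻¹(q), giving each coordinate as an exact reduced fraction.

T1 = [-3 0 0 0; 0 -1 0 0; 0 0 1 0; 0 0 0 1]
T2·T1 = [9 0 0 0; 0 2 0 0; 0 0 -3 0; 0 0 0 1]
T3·…·T1 = [9 0 0 0; 0 -2 0 0; 0 0 -3 0; 0 0 0 1]
T4·…·T1 = [9 0 0 0; 0 2 0 0; 0 0 -3 0; 0 0 0 1]
det M = -54; M⁻¹ = [1/9 0 0 0; 0 1/2 0 0; 0 0 -1/3 0; 0 0 0 1]
M⁻¹ · (-18, 10/3, 12)ᵀ = (-2, 5/3, -4)ᵀ

p = (-2, 5/3, -4)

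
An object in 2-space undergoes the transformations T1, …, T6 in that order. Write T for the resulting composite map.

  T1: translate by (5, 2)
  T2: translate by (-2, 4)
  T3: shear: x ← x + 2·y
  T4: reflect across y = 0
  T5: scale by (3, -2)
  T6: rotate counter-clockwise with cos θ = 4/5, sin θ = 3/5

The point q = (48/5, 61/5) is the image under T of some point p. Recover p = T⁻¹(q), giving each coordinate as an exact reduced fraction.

p = (-2, -4)

T1 = [1 0 5; 0 1 2; 0 0 1]
T2·T1 = [1 0 3; 0 1 6; 0 0 1]
T3·…·T1 = [1 2 15; 0 1 6; 0 0 1]
T4·…·T1 = [1 2 15; 0 -1 -6; 0 0 1]
T5·…·T1 = [3 6 45; 0 2 12; 0 0 1]
T6·…·T1 = [12/5 18/5 144/5; 9/5 26/5 183/5; 0 0 1]
det M = 6; M⁻¹ = [13/15 -3/5 -3; -3/10 2/5 -6; 0 0 1]
M⁻¹ · (48/5, 61/5)ᵀ = (-2, -4)ᵀ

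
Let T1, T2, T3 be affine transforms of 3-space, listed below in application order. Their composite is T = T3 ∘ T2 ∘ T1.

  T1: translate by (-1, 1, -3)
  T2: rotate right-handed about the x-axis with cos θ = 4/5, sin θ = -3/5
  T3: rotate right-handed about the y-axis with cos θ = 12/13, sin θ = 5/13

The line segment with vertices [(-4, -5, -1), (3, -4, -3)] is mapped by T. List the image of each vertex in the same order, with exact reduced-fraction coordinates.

image vertices: (-64/13, -28/5, 77/65), (9/13, -6, -46/13)

T1 translate by (-1, 1, -3): (-4, -5, -1) → (-5, -4, -4); (3, -4, -3) → (2, -3, -6)
T2 rotate right-handed about the x-axis with cos θ = 4/5, sin θ = -3/5: (-5, -4, -4) → (-5, -28/5, -4/5); (2, -3, -6) → (2, -6, -3)
T3 rotate right-handed about the y-axis with cos θ = 12/13, sin θ = 5/13: (-5, -28/5, -4/5) → (-64/13, -28/5, 77/65); (2, -6, -3) → (9/13, -6, -46/13)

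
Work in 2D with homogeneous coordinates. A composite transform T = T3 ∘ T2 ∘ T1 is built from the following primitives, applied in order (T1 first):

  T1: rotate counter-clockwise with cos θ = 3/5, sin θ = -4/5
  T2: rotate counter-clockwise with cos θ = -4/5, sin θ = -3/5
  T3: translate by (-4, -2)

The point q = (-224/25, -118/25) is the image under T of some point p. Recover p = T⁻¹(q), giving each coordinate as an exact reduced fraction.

p = (4, 4)

T1 = [3/5 4/5 0; -4/5 3/5 0; 0 0 1]
T2·T1 = [-24/25 -7/25 0; 7/25 -24/25 0; 0 0 1]
T3·…·T1 = [-24/25 -7/25 -4; 7/25 -24/25 -2; 0 0 1]
det M = 1; M⁻¹ = [-24/25 7/25 -82/25; -7/25 -24/25 -76/25; 0 0 1]
M⁻¹ · (-224/25, -118/25)ᵀ = (4, 4)ᵀ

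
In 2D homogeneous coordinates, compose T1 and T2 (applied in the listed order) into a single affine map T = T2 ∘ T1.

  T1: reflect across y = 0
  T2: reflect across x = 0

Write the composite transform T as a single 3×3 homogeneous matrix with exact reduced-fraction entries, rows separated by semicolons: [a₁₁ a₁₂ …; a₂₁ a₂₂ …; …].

T1 = [1 0 0; 0 -1 0; 0 0 1]
T2·T1 = [-1 0 0; 0 -1 0; 0 0 1]

T = [-1 0 0; 0 -1 0; 0 0 1]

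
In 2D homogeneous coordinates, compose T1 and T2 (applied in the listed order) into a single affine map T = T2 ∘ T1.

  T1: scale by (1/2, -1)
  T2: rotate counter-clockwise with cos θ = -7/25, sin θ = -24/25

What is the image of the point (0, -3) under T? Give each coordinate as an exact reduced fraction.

T(p) = (72/25, -21/25)

T1 scale by (1/2, -1): (0, -3) → (0, 3)
T2 rotate counter-clockwise with cos θ = -7/25, sin θ = -24/25: (0, 3) → (72/25, -21/25)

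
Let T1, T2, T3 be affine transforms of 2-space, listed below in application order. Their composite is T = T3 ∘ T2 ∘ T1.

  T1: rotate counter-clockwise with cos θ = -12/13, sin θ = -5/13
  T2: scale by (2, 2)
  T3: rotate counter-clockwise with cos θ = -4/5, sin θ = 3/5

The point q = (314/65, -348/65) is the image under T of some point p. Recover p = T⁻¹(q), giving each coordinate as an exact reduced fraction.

T1 = [-12/13 5/13 0; -5/13 -12/13 0; 0 0 1]
T2·T1 = [-24/13 10/13 0; -10/13 -24/13 0; 0 0 1]
T3·…·T1 = [126/65 32/65 0; -32/65 126/65 0; 0 0 1]
det M = 4; M⁻¹ = [63/130 -8/65 0; 8/65 63/130 0; 0 0 1]
M⁻¹ · (314/65, -348/65)ᵀ = (3, -2)ᵀ

p = (3, -2)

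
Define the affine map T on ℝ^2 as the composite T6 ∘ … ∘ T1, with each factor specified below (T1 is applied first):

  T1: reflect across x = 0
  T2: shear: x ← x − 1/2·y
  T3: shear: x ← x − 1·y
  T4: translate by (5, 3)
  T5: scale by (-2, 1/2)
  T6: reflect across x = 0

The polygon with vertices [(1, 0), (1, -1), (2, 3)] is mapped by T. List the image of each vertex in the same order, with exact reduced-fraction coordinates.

T1 reflect across x = 0: (1, 0) → (-1, 0); (1, -1) → (-1, -1); (2, 3) → (-2, 3)
T2 shear: x ← x − 1/2·y: (-1, 0) → (-1, 0); (-1, -1) → (-1/2, -1); (-2, 3) → (-7/2, 3)
T3 shear: x ← x − 1·y: (-1, 0) → (-1, 0); (-1/2, -1) → (1/2, -1); (-7/2, 3) → (-13/2, 3)
T4 translate by (5, 3): (-1, 0) → (4, 3); (1/2, -1) → (11/2, 2); (-13/2, 3) → (-3/2, 6)
T5 scale by (-2, 1/2): (4, 3) → (-8, 3/2); (11/2, 2) → (-11, 1); (-3/2, 6) → (3, 3)
T6 reflect across x = 0: (-8, 3/2) → (8, 3/2); (-11, 1) → (11, 1); (3, 3) → (-3, 3)

image vertices: (8, 3/2), (11, 1), (-3, 3)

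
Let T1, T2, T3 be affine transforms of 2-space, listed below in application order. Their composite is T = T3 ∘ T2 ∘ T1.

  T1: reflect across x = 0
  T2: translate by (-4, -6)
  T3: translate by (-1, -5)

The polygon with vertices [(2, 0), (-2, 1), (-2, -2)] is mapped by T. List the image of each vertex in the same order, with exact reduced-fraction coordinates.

image vertices: (-7, -11), (-3, -10), (-3, -13)

T1 reflect across x = 0: (2, 0) → (-2, 0); (-2, 1) → (2, 1); (-2, -2) → (2, -2)
T2 translate by (-4, -6): (-2, 0) → (-6, -6); (2, 1) → (-2, -5); (2, -2) → (-2, -8)
T3 translate by (-1, -5): (-6, -6) → (-7, -11); (-2, -5) → (-3, -10); (-2, -8) → (-3, -13)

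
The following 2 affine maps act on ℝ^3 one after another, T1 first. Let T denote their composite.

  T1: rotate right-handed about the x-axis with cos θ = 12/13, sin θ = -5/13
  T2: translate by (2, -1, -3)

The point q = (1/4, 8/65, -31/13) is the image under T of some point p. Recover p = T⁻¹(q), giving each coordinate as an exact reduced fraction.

p = (-7/4, 4/5, 1)

T1 = [1 0 0 0; 0 12/13 5/13 0; 0 -5/13 12/13 0; 0 0 0 1]
T2·T1 = [1 0 0 2; 0 12/13 5/13 -1; 0 -5/13 12/13 -3; 0 0 0 1]
det M = 1; M⁻¹ = [1 0 0 -2; 0 12/13 -5/13 -3/13; 0 5/13 12/13 41/13; 0 0 0 1]
M⁻¹ · (1/4, 8/65, -31/13)ᵀ = (-7/4, 4/5, 1)ᵀ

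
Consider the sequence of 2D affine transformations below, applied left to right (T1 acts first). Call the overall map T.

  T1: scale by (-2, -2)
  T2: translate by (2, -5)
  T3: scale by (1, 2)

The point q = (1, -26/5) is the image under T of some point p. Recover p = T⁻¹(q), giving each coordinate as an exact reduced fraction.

T1 = [-2 0 0; 0 -2 0; 0 0 1]
T2·T1 = [-2 0 2; 0 -2 -5; 0 0 1]
T3·…·T1 = [-2 0 2; 0 -4 -10; 0 0 1]
det M = 8; M⁻¹ = [-1/2 0 1; 0 -1/4 -5/2; 0 0 1]
M⁻¹ · (1, -26/5)ᵀ = (1/2, -6/5)ᵀ

p = (1/2, -6/5)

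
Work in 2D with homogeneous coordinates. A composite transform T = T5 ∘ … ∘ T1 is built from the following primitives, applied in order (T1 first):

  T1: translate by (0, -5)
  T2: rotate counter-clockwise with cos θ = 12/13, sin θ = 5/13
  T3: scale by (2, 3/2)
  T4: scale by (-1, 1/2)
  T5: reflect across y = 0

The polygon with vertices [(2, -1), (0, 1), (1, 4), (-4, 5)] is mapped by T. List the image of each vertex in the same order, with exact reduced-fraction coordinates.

T1 translate by (0, -5): (2, -1) → (2, -6); (0, 1) → (0, -4); (1, 4) → (1, -1); (-4, 5) → (-4, 0)
T2 rotate counter-clockwise with cos θ = 12/13, sin θ = 5/13: (2, -6) → (54/13, -62/13); (0, -4) → (20/13, -48/13); (1, -1) → (17/13, -7/13); (-4, 0) → (-48/13, -20/13)
T3 scale by (2, 3/2): (54/13, -62/13) → (108/13, -93/13); (20/13, -48/13) → (40/13, -72/13); (17/13, -7/13) → (34/13, -21/26); (-48/13, -20/13) → (-96/13, -30/13)
T4 scale by (-1, 1/2): (108/13, -93/13) → (-108/13, -93/26); (40/13, -72/13) → (-40/13, -36/13); (34/13, -21/26) → (-34/13, -21/52); (-96/13, -30/13) → (96/13, -15/13)
T5 reflect across y = 0: (-108/13, -93/26) → (-108/13, 93/26); (-40/13, -36/13) → (-40/13, 36/13); (-34/13, -21/52) → (-34/13, 21/52); (96/13, -15/13) → (96/13, 15/13)

image vertices: (-108/13, 93/26), (-40/13, 36/13), (-34/13, 21/52), (96/13, 15/13)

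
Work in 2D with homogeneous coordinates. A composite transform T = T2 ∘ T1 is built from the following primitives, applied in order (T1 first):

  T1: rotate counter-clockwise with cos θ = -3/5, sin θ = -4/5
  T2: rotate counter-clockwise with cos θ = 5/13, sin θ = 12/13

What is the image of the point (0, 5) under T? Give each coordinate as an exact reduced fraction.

T1 rotate counter-clockwise with cos θ = -3/5, sin θ = -4/5: (0, 5) → (4, -3)
T2 rotate counter-clockwise with cos θ = 5/13, sin θ = 12/13: (4, -3) → (56/13, 33/13)

T(p) = (56/13, 33/13)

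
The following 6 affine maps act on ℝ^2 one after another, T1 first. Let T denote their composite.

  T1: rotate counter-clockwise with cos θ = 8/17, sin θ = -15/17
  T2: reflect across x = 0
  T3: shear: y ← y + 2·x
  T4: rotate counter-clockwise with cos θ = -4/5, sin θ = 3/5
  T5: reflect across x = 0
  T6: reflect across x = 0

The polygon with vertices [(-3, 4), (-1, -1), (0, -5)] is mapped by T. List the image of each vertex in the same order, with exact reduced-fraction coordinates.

image vertices: (129/85, -128/85), (-251/85, -143/85), (-126/17, -43/17)

T1 rotate counter-clockwise with cos θ = 8/17, sin θ = -15/17: (-3, 4) → (36/17, 77/17); (-1, -1) → (-23/17, 7/17); (0, -5) → (-75/17, -40/17)
T2 reflect across x = 0: (36/17, 77/17) → (-36/17, 77/17); (-23/17, 7/17) → (23/17, 7/17); (-75/17, -40/17) → (75/17, -40/17)
T3 shear: y ← y + 2·x: (-36/17, 77/17) → (-36/17, 5/17); (23/17, 7/17) → (23/17, 53/17); (75/17, -40/17) → (75/17, 110/17)
T4 rotate counter-clockwise with cos θ = -4/5, sin θ = 3/5: (-36/17, 5/17) → (129/85, -128/85); (23/17, 53/17) → (-251/85, -143/85); (75/17, 110/17) → (-126/17, -43/17)
T5 reflect across x = 0: (129/85, -128/85) → (-129/85, -128/85); (-251/85, -143/85) → (251/85, -143/85); (-126/17, -43/17) → (126/17, -43/17)
T6 reflect across x = 0: (-129/85, -128/85) → (129/85, -128/85); (251/85, -143/85) → (-251/85, -143/85); (126/17, -43/17) → (-126/17, -43/17)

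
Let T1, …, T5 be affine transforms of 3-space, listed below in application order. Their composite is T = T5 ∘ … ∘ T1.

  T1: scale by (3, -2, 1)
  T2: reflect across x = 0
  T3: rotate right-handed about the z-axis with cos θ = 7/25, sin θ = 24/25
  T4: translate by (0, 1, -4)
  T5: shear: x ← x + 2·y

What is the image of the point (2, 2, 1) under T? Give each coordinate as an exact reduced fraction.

T1 scale by (3, -2, 1): (2, 2, 1) → (6, -4, 1)
T2 reflect across x = 0: (6, -4, 1) → (-6, -4, 1)
T3 rotate right-handed about the z-axis with cos θ = 7/25, sin θ = 24/25: (-6, -4, 1) → (54/25, -172/25, 1)
T4 translate by (0, 1, -4): (54/25, -172/25, 1) → (54/25, -147/25, -3)
T5 shear: x ← x + 2·y: (54/25, -147/25, -3) → (-48/5, -147/25, -3)

T(p) = (-48/5, -147/25, -3)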